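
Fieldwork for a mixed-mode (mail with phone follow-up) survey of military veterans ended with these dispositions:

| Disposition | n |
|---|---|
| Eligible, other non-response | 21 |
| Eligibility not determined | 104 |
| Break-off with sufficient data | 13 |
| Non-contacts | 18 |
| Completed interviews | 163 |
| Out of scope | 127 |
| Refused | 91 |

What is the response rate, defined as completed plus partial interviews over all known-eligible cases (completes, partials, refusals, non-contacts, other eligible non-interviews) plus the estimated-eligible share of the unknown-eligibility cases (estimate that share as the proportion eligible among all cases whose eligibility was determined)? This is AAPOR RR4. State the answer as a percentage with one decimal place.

Top: 163 + 13 = 176
Determined eligible: 163 + 13 + 91 + 18 + 21 = 306
e = 306 / (306 + 127) = 306 / 433 = 0.7067
Estimated eligible among unknowns: 0.7067 × 104 = 73.50
Denom: 306 + 73.50 = 379.50
RR4 = 176 / 379.50 = 0.4638

46.4%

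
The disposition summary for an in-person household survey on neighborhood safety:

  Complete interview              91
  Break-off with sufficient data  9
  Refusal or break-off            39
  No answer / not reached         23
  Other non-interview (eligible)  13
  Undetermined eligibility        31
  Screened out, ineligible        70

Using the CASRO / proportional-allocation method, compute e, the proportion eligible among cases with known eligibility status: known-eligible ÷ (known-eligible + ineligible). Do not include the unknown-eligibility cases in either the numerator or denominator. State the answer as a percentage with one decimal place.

Determined eligible → 91 + 9 + 39 + 23 + 13 = 175
e = 175 / (175 + 70) = 175 / 245 = 0.7143

71.4%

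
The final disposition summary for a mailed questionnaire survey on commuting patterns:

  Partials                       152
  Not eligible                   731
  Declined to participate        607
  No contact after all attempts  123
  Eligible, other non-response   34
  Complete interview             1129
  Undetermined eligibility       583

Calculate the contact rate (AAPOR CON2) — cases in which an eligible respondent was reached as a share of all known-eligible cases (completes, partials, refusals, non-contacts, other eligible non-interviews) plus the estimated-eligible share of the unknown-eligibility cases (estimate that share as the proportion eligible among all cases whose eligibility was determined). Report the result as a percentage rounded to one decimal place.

Top: 1129 + 152 + 607 + 34 = 1922
Known eligible: 1129 + 152 + 607 + 123 + 34 = 2045
e = 2045 / (2045 + 731) = 2045 / 2776 = 0.7367
e × U: 0.7367 × 583 = 429.50
Denom: 2045 + 429.50 = 2474.50
CON2 = 1922 / 2474.50 = 0.7767

77.7%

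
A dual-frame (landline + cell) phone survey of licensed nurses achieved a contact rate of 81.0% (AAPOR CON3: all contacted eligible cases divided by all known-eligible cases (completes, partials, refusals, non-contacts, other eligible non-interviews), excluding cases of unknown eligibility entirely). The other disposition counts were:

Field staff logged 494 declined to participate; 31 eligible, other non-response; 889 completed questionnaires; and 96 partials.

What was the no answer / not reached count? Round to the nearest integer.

354

Top → 889 + 96 + 494 + 31 = 1510
CON3 = 1510 / D = 0.810
D = 1510 / 0.810 = 1864.2
Remaining denominator categories sum to 1510
no answer / not reached = 1864.2 − 1510 ≈ 354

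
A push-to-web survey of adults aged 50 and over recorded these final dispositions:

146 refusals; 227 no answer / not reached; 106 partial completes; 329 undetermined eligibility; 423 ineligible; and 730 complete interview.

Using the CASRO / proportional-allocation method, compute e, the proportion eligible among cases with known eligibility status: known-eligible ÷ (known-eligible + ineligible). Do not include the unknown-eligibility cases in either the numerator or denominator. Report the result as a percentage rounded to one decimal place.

74.1%

Eligible (known) = 730 + 106 + 146 + 227 = 1209
e = 1209 / (1209 + 423) = 1209 / 1632 = 0.7408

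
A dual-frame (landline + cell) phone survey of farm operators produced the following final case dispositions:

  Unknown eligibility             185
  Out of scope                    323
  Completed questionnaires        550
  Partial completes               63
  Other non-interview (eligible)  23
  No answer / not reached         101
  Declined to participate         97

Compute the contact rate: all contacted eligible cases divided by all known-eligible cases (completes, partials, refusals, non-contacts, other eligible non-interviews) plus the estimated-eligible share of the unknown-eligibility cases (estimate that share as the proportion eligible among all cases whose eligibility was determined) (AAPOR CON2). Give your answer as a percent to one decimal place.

75.8%

Num = 550 + 63 + 97 + 23 = 733
Determined eligible = 550 + 63 + 97 + 101 + 23 = 834
e = 834 / (834 + 323) = 834 / 1157 = 0.7208
Estimated eligible among unknowns = 0.7208 × 185 = 133.35
Denom = 834 + 133.35 = 967.35
CON2 = 733 / 967.35 = 0.7577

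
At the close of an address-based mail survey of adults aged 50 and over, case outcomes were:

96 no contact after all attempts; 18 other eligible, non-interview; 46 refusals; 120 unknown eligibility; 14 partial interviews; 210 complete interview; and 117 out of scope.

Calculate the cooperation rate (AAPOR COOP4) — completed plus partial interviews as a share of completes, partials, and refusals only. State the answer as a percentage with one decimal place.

Numerator: 210 + 14 = 224
Denom: 210 + 14 + 46 = 270
COOP4 = 224 / 270 = 0.8296

83.0%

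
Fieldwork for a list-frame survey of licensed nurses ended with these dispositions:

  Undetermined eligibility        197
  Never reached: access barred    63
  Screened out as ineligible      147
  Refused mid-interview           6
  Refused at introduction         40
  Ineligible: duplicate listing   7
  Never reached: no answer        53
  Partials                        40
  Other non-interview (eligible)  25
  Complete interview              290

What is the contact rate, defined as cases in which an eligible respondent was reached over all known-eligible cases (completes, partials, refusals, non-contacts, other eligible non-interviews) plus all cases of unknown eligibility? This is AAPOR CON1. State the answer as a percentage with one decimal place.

Refusal or break-off = 40 + 6 = 46
Non-contacts = 53 + 63 = 116
Not eligible = 147 + 7 = 154
Top → 290 + 40 + 46 + 25 = 401
Base → 290 + 40 + 46 + 116 + 25 + 197 = 714
CON1 = 401 / 714 = 0.5616

56.2%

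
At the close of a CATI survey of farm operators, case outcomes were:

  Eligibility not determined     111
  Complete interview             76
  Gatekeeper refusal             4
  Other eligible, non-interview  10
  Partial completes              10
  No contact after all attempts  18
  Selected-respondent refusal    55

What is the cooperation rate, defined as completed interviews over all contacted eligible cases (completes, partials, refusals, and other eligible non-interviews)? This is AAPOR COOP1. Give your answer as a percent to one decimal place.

Refusals = 4 + 55 = 59
Numerator: 76
Base: 76 + 10 + 59 + 10 = 155
COOP1 = 76 / 155 = 0.4903

49.0%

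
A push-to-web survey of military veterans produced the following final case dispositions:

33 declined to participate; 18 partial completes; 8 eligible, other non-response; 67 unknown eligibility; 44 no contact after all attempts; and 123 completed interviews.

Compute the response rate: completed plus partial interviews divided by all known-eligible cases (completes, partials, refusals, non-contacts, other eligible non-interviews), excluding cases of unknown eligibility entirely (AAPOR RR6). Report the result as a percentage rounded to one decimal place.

Num = 123 + 18 = 141
Base = 123 + 18 + 33 + 44 + 8 = 226
RR6 = 141 / 226 = 0.6239

62.4%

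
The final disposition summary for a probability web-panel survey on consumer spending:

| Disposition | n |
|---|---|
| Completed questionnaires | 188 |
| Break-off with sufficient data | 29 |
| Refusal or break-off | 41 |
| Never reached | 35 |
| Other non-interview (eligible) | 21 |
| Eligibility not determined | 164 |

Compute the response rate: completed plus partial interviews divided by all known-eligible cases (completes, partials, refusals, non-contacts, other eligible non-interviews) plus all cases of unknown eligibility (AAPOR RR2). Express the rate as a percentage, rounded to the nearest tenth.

45.4%

Num: 188 + 29 = 217
Base: 188 + 29 + 41 + 35 + 21 + 164 = 478
RR2 = 217 / 478 = 0.4540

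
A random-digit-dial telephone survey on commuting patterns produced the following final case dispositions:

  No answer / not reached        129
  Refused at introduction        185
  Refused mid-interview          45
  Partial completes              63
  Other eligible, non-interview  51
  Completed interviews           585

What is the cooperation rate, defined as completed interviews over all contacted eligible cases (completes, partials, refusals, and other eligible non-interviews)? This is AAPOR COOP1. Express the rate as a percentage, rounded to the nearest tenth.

63.0%

Refused = 185 + 45 = 230
Top → 585
Denom → 585 + 63 + 230 + 51 = 929
COOP1 = 585 / 929 = 0.6297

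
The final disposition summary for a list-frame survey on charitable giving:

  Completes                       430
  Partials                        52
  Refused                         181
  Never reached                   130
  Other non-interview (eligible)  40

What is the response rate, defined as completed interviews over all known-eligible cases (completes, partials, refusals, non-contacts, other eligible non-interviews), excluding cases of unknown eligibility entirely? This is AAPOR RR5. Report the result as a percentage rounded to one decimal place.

51.6%

Top → 430
Base → 430 + 52 + 181 + 130 + 40 = 833
RR5 = 430 / 833 = 0.5162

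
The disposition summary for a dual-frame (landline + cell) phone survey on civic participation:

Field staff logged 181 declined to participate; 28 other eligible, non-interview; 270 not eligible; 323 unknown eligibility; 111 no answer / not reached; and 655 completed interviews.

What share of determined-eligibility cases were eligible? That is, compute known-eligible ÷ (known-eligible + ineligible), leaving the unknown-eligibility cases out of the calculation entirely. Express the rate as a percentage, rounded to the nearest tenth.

78.3%

Eligible (known) = 655 + 181 + 111 + 28 = 975
e = 975 / (975 + 270) = 975 / 1245 = 0.7831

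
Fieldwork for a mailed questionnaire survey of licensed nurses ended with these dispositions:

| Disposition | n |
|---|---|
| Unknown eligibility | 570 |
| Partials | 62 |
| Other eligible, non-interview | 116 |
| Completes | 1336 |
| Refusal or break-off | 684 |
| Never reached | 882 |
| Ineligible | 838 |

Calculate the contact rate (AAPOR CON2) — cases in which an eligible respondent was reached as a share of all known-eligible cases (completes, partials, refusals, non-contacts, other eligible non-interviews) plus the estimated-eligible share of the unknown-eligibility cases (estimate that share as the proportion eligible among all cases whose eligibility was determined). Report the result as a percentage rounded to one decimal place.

62.3%

Top → 1336 + 62 + 684 + 116 = 2198
Known eligible → 1336 + 62 + 684 + 882 + 116 = 3080
e = 3080 / (3080 + 838) = 3080 / 3918 = 0.7861
e × U → 0.7861 × 570 = 448.08
Base → 3080 + 448.08 = 3528.08
CON2 = 2198 / 3528.08 = 0.6230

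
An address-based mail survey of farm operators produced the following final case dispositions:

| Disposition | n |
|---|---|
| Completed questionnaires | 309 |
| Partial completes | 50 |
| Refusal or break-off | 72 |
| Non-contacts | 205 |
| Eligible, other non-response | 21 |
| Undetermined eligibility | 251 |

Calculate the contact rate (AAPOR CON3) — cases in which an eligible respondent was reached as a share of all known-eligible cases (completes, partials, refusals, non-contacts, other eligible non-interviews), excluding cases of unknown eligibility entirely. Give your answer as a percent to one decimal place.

Num → 309 + 50 + 72 + 21 = 452
Base → 309 + 50 + 72 + 205 + 21 = 657
CON3 = 452 / 657 = 0.6880

68.8%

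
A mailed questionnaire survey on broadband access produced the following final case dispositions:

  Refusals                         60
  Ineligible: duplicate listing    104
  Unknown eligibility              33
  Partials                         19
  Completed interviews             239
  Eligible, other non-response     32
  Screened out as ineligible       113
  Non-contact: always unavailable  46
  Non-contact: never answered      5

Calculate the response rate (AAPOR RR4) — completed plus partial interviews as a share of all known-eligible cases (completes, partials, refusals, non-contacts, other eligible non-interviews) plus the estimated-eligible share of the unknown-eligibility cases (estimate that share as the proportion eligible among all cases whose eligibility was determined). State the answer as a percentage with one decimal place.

61.1%

No contact after all attempts = 5 + 46 = 51
Out of scope = 113 + 104 = 217
Numerator → 239 + 19 = 258
Known eligible → 239 + 19 + 60 + 51 + 32 = 401
e = 401 / (401 + 217) = 401 / 618 = 0.6489
Eligible share of unknowns → 0.6489 × 33 = 21.41
Base → 401 + 21.41 = 422.41
RR4 = 258 / 422.41 = 0.6108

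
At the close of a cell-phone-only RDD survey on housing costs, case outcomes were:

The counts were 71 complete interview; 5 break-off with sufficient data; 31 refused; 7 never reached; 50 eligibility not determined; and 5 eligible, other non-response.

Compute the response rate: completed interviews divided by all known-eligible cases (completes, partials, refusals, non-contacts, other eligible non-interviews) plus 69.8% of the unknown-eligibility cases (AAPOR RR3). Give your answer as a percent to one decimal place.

46.1%

Top = 71
Known eligible = 71 + 5 + 31 + 7 + 5 = 119
e × U = 0.6980 × 50 = 34.90
Denominator = 119 + 34.90 = 153.90
RR3 = 71 / 153.90 = 0.4613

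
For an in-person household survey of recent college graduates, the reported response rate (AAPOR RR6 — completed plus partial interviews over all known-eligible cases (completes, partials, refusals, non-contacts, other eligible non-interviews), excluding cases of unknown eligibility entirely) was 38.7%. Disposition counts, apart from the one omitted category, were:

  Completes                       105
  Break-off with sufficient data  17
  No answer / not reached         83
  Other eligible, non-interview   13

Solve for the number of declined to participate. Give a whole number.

Numerator = 105 + 17 = 122
RR6 = 122 / D = 0.387
D = 122 / 0.387 = 315.2
Rest of base = 218
declined to participate = 315.2 − 218 ≈ 97

97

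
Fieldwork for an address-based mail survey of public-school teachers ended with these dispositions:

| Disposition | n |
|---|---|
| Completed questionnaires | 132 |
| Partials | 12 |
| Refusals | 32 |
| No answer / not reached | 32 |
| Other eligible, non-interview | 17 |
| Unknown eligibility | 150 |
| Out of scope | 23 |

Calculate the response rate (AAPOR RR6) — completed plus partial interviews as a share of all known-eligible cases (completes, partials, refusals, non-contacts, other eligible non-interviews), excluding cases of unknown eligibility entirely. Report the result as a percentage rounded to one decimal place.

Numerator: 132 + 12 = 144
Denom: 132 + 12 + 32 + 32 + 17 = 225
RR6 = 144 / 225 = 0.6400

64.0%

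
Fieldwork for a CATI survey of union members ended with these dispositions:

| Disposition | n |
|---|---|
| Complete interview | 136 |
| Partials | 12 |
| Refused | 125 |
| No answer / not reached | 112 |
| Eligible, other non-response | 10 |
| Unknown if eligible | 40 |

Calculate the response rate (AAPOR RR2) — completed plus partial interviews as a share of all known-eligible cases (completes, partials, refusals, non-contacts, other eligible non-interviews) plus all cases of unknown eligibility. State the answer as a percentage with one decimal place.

Num: 136 + 12 = 148
Denom: 136 + 12 + 125 + 112 + 10 + 40 = 435
RR2 = 148 / 435 = 0.3402

34.0%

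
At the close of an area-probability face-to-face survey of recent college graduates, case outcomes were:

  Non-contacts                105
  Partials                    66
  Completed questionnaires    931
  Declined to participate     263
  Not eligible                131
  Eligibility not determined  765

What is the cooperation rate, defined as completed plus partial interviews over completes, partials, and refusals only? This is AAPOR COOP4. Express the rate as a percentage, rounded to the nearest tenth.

79.1%

Num = 931 + 66 = 997
Denominator = 931 + 66 + 263 = 1260
COOP4 = 997 / 1260 = 0.7913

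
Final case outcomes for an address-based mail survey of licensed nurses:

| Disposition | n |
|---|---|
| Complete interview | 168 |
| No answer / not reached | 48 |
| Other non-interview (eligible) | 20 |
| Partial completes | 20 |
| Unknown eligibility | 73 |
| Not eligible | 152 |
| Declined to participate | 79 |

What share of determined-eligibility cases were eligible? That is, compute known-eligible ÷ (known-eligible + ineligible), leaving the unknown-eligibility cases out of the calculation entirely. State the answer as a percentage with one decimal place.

Eligible (known): 168 + 20 + 79 + 48 + 20 = 335
e = 335 / (335 + 152) = 335 / 487 = 0.6879

68.8%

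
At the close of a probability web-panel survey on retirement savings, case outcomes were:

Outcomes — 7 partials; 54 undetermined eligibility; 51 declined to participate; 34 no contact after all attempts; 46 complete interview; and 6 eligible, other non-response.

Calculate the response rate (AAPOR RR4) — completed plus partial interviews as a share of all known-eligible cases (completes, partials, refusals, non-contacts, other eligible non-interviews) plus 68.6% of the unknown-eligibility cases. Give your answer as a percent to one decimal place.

Top: 46 + 7 = 53
Known eligible: 46 + 7 + 51 + 34 + 6 = 144
e × U: 0.6860 × 54 = 37.04
Denom: 144 + 37.04 = 181.04
RR4 = 53 / 181.04 = 0.2928

29.3%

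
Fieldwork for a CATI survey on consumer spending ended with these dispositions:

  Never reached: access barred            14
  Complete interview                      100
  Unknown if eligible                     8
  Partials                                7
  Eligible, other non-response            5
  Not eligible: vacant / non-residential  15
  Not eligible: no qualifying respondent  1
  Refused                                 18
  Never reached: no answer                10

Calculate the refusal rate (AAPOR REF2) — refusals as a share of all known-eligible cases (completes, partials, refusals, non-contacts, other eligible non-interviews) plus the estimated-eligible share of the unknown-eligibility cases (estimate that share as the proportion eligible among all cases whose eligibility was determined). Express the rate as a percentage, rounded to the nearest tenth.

No answer / not reached = 10 + 14 = 24
Not eligible = 1 + 15 = 16
Numerator: 18
Determined eligible: 100 + 7 + 18 + 24 + 5 = 154
e = 154 / (154 + 16) = 154 / 170 = 0.9059
Eligible share of unknowns: 0.9059 × 8 = 7.25
Denominator: 154 + 7.25 = 161.25
REF2 = 18 / 161.25 = 0.1116

11.2%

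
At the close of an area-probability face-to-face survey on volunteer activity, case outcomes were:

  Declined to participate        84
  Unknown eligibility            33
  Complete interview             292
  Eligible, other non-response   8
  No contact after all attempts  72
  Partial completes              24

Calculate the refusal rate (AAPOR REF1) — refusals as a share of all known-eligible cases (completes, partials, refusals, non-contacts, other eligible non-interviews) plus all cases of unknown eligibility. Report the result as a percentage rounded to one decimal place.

16.4%

Top: 84
Denom: 292 + 24 + 84 + 72 + 8 + 33 = 513
REF1 = 84 / 513 = 0.1637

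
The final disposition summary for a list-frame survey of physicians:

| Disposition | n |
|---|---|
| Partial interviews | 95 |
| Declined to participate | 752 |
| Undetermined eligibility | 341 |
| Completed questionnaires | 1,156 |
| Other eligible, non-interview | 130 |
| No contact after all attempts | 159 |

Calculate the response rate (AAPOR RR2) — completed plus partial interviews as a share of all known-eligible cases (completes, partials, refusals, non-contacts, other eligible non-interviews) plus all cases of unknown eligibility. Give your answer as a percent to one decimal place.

47.5%

Numerator = 1156 + 95 = 1251
Denom = 1156 + 95 + 752 + 159 + 130 + 341 = 2633
RR2 = 1251 / 2633 = 0.4751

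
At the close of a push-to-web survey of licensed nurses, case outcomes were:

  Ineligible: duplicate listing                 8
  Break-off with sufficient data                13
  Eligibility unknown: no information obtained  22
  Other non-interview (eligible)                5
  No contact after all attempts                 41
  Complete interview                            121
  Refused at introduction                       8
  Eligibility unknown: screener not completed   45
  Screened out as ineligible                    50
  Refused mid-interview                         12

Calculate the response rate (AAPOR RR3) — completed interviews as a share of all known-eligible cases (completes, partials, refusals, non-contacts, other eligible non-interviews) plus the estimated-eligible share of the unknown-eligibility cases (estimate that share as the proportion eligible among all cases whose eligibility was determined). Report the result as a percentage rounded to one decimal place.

Declined to participate = 8 + 12 = 20
Unknown eligibility = 45 + 22 = 67
Out of scope = 50 + 8 = 58
Top → 121
Determined eligible → 121 + 13 + 20 + 41 + 5 = 200
e = 200 / (200 + 58) = 200 / 258 = 0.7752
Estimated eligible among unknowns → 0.7752 × 67 = 51.94
Denominator → 200 + 51.94 = 251.94
RR3 = 121 / 251.94 = 0.4803

48.0%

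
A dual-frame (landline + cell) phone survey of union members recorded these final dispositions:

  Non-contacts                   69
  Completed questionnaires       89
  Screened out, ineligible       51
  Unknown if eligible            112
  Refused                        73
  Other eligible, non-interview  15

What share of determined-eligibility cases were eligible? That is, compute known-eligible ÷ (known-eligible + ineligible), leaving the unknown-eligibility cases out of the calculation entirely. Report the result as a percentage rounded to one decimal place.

82.8%

Determined eligible = 89 + 73 + 69 + 15 = 246
e = 246 / (246 + 51) = 246 / 297 = 0.8283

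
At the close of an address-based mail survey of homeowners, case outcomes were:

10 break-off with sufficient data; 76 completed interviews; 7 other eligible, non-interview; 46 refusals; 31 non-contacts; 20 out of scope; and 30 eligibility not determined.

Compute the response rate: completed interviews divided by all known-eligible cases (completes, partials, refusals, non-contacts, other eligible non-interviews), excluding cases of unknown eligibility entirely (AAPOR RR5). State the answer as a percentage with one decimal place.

Numerator → 76
Base → 76 + 10 + 46 + 31 + 7 = 170
RR5 = 76 / 170 = 0.4471

44.7%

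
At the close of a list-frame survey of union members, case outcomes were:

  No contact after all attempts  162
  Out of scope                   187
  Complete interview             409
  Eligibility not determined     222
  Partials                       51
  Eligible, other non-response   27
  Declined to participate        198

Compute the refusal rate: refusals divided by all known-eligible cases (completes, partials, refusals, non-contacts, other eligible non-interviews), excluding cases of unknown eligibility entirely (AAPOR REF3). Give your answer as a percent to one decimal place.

23.4%

Num: 198
Base: 409 + 51 + 198 + 162 + 27 = 847
REF3 = 198 / 847 = 0.2338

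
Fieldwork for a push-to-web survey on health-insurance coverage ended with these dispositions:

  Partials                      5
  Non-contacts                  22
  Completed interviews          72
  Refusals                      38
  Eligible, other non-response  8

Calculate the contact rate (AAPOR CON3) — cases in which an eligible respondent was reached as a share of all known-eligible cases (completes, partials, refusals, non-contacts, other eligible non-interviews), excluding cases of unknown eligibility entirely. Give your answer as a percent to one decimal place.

Top: 72 + 5 + 38 + 8 = 123
Denominator: 72 + 5 + 38 + 22 + 8 = 145
CON3 = 123 / 145 = 0.8483

84.8%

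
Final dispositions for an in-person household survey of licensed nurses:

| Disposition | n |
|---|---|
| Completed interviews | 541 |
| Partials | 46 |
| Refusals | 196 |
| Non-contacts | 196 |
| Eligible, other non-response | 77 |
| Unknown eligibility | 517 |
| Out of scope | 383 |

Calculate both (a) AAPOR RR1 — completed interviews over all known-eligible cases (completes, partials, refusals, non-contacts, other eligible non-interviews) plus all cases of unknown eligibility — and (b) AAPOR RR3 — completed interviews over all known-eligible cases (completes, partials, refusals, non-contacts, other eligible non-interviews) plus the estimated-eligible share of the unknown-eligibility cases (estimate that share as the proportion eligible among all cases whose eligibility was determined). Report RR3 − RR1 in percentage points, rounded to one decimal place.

Num → 541
Denominator → 541 + 46 + 196 + 196 + 77 + 517 = 1573
RR1 = 541 / 1573 = 0.3439
Known eligible → 541 + 46 + 196 + 196 + 77 = 1056
e = 1056 / (1056 + 383) = 1056 / 1439 = 0.7338
Estimated eligible among unknowns → 0.7338 × 517 = 379.37
Denominator → 1056 + 379.37 = 1435.37
RR3 = 541 / 1435.37 = 0.3769
Difference = 37.69 − 34.39 = 3.30 percentage points

3.3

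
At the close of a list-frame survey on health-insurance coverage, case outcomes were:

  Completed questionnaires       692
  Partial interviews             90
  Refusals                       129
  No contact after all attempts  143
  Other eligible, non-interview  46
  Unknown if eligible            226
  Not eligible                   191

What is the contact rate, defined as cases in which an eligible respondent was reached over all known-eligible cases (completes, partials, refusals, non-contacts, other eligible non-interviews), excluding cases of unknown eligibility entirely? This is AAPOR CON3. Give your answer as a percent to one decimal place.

87.0%

Top = 692 + 90 + 129 + 46 = 957
Denominator = 692 + 90 + 129 + 143 + 46 = 1100
CON3 = 957 / 1100 = 0.8700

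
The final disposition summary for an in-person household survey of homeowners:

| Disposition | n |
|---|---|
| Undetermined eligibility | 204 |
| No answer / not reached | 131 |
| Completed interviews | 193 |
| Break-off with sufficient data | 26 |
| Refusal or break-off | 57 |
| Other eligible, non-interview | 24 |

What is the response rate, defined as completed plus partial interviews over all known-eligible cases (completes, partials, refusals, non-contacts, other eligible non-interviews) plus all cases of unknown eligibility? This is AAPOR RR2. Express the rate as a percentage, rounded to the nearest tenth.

34.5%

Num: 193 + 26 = 219
Denom: 193 + 26 + 57 + 131 + 24 + 204 = 635
RR2 = 219 / 635 = 0.3449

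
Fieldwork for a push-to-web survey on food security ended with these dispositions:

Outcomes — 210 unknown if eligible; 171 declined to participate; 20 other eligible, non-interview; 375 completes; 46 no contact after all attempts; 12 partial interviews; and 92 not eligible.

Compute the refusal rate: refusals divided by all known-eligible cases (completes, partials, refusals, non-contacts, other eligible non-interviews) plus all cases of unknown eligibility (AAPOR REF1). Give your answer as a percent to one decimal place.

Num: 171
Denominator: 375 + 12 + 171 + 46 + 20 + 210 = 834
REF1 = 171 / 834 = 0.2050

20.5%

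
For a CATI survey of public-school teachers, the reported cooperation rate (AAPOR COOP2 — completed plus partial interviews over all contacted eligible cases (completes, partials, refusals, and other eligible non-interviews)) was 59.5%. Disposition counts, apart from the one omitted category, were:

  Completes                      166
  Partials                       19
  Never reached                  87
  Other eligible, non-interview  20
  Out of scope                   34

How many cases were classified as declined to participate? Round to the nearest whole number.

106

Num = 166 + 19 = 185
COOP2 = 185 / D = 0.595
D = 185 / 0.595 = 310.9
Remaining denominator categories sum to 205
declined to participate = 310.9 − 205 ≈ 106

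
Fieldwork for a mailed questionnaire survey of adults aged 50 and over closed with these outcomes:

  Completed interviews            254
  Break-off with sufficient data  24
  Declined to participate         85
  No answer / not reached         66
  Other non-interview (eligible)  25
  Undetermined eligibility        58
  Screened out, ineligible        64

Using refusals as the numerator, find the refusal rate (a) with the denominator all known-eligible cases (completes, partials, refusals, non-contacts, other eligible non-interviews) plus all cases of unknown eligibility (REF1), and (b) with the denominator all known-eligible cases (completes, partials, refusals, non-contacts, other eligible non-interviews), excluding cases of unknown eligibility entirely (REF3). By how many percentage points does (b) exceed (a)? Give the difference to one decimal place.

2.1

Num → 85
Denom → 254 + 24 + 85 + 66 + 25 + 58 = 512
REF1 = 85 / 512 = 0.1660
Denom → 254 + 24 + 85 + 66 + 25 = 454
REF3 = 85 / 454 = 0.1872
Difference = 18.72 − 16.60 = 2.12 percentage points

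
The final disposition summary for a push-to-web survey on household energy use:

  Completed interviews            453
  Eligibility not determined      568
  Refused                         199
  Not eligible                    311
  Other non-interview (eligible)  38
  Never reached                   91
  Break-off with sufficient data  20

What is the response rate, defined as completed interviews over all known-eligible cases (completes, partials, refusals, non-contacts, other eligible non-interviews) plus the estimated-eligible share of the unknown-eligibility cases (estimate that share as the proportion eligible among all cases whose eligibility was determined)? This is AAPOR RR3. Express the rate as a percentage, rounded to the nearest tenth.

Top → 453
Determined eligible → 453 + 20 + 199 + 91 + 38 = 801
e = 801 / (801 + 311) = 801 / 1112 = 0.7203
Estimated eligible among unknowns → 0.7203 × 568 = 409.13
Denominator → 801 + 409.13 = 1210.13
RR3 = 453 / 1210.13 = 0.3743

37.4%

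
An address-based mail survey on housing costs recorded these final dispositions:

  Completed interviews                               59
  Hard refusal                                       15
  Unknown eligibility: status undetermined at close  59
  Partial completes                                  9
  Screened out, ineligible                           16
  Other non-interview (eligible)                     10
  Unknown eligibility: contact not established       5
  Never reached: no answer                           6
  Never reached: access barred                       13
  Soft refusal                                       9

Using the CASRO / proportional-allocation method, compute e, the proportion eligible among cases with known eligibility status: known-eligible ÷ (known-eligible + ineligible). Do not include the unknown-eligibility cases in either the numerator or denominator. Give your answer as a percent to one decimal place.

Refused = 15 + 9 = 24
Never reached = 6 + 13 = 19
Unknown eligibility = 5 + 59 = 64
Known eligible: 59 + 9 + 24 + 19 + 10 = 121
e = 121 / (121 + 16) = 121 / 137 = 0.8832

88.3%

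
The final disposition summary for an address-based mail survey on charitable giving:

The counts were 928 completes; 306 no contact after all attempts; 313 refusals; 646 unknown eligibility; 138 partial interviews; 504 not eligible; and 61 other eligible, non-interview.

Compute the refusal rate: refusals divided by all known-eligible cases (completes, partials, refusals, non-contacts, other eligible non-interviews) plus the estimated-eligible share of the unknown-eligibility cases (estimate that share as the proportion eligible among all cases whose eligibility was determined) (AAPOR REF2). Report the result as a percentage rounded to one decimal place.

Top = 313
Eligible (known) = 928 + 138 + 313 + 306 + 61 = 1746
e = 1746 / (1746 + 504) = 1746 / 2250 = 0.7760
e × U = 0.7760 × 646 = 501.30
Base = 1746 + 501.30 = 2247.30
REF2 = 313 / 2247.30 = 0.1393

13.9%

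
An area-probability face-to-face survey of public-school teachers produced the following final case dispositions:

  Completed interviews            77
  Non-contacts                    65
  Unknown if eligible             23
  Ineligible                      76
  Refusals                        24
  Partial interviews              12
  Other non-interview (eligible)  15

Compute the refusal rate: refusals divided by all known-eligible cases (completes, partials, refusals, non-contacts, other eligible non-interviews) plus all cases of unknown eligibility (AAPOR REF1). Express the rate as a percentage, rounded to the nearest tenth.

Top → 24
Base → 77 + 12 + 24 + 65 + 15 + 23 = 216
REF1 = 24 / 216 = 0.1111

11.1%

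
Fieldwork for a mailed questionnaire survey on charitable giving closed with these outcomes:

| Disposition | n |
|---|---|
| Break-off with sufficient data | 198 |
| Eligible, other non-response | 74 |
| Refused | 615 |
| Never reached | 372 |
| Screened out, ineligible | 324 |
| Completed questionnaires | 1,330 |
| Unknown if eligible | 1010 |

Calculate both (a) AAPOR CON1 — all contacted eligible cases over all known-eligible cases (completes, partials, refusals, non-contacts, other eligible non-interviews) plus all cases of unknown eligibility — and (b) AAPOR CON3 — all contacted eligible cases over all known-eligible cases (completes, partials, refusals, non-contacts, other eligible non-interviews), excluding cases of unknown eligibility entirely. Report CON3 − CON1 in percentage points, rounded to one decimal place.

Num = 1330 + 198 + 615 + 74 = 2217
Denominator = 1330 + 198 + 615 + 372 + 74 + 1010 = 3599
CON1 = 2217 / 3599 = 0.6160
Denominator = 1330 + 198 + 615 + 372 + 74 = 2589
CON3 = 2217 / 2589 = 0.8563
Difference = 85.63 − 61.60 = 24.03 percentage points

24.0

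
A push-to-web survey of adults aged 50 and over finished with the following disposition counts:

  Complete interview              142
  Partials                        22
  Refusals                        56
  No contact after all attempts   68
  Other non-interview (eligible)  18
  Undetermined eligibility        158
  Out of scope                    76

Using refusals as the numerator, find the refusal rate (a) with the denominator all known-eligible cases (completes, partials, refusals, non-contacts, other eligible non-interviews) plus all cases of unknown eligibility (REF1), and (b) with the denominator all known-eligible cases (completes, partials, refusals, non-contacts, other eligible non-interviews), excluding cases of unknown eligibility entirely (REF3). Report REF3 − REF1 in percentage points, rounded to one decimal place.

6.2

Numerator: 56
Denominator: 142 + 22 + 56 + 68 + 18 + 158 = 464
REF1 = 56 / 464 = 0.1207
Denominator: 142 + 22 + 56 + 68 + 18 = 306
REF3 = 56 / 306 = 0.1830
Difference = 18.30 − 12.07 = 6.23 percentage points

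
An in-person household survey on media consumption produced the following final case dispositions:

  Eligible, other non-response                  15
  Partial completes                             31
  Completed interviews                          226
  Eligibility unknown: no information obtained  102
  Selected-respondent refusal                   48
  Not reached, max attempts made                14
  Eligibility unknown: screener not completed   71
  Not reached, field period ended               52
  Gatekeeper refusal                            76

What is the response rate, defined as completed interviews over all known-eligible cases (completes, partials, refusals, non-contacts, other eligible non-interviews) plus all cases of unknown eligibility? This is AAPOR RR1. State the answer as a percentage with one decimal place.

Refusals = 76 + 48 = 124
Never reached = 52 + 14 = 66
Unknown eligibility = 71 + 102 = 173
Top = 226
Base = 226 + 31 + 124 + 66 + 15 + 173 = 635
RR1 = 226 / 635 = 0.3559

35.6%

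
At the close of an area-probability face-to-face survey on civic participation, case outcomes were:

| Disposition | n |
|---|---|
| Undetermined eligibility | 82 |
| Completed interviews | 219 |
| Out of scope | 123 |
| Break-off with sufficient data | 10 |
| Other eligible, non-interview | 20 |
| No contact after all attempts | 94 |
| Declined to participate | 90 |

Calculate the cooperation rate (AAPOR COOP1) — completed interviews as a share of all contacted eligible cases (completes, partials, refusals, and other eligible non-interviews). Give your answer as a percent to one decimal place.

Num → 219
Denominator → 219 + 10 + 90 + 20 = 339
COOP1 = 219 / 339 = 0.6460

64.6%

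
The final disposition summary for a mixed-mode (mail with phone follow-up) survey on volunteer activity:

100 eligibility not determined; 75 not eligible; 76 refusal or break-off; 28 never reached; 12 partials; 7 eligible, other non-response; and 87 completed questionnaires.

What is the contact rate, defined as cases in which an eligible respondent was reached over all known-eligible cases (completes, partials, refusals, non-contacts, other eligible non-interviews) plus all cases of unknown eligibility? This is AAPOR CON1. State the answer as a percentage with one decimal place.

Num → 87 + 12 + 76 + 7 = 182
Denom → 87 + 12 + 76 + 28 + 7 + 100 = 310
CON1 = 182 / 310 = 0.5871

58.7%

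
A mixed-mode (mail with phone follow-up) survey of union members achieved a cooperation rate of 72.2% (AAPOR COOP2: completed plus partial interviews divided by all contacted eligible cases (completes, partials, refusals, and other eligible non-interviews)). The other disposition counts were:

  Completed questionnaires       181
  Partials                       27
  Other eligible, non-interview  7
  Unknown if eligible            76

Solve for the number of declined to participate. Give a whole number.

Top → 181 + 27 = 208
COOP2 = 208 / D = 0.722
D = 208 / 0.722 = 288.1
Remaining denominator categories sum to 215
declined to participate = 288.1 − 215 ≈ 73

73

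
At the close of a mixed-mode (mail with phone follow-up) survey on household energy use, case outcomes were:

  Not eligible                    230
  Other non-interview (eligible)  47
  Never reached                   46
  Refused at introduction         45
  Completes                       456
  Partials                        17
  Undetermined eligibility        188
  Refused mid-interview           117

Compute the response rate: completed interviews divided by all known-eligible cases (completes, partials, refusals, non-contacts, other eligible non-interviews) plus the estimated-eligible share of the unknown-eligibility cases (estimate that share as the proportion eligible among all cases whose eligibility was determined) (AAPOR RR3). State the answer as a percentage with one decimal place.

52.4%

Refused = 45 + 117 = 162
Numerator: 456
Known eligible: 456 + 17 + 162 + 46 + 47 = 728
e = 728 / (728 + 230) = 728 / 958 = 0.7599
Estimated eligible among unknowns: 0.7599 × 188 = 142.86
Denom: 728 + 142.86 = 870.86
RR3 = 456 / 870.86 = 0.5236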